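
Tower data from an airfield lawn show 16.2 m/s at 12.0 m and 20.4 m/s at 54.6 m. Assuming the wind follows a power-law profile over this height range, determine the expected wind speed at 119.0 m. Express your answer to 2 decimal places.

First find α: α = ln(V₂/V₁)/ln(z₂/z₁) = ln(20.4/16.2)/ln(54.6/12.0) = 0.23052/1.51513 = 0.1521
Extrapolate from 54.6 m to 119.0 m: V₃ = 20.4 × (119.0/54.6)^0.1521 = 20.4 × 1.1258 = 22.9673 m/s

22.97 m/s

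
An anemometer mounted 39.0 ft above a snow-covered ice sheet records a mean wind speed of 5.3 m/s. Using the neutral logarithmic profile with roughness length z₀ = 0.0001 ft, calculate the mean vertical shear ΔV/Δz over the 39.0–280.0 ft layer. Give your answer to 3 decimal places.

0.003 m/s/ft

Log law: V₂ = V₁ · ln(z₂/z₀)/ln(z₁/z₀) = 5.3 × 14.8451/12.8739 = 6.1115 m/s
ΔV/Δz = (6.1115 − 5.3)/(280.0 − 39.0) = 0.8115/241.0000 = 0.00337 m/s/ft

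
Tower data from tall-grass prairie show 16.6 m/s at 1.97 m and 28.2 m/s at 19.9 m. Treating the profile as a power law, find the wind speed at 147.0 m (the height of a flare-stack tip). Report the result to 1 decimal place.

First find α: α = ln(V₂/V₁)/ln(z₂/z₁) = ln(28.2/16.6)/ln(19.9/1.97) = 0.52992/2.31269 = 0.2291
Extrapolate from 19.9 m to 147.0 m: V₃ = 28.2 × (147.0/19.9)^0.2291 = 28.2 × 1.5812 = 44.5908 m/s

44.6 m/s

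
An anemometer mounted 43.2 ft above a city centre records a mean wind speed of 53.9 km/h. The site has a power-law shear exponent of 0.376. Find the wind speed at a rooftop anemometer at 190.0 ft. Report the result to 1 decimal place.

Power-law profile: V₂ = V₁ · (z₂/z₁)^α
V₂ = 53.9 × (190.0/43.2)^0.376 = 53.9 × (4.3981)^0.376
    = 53.9 × 1.7453 = 94.0715 km/h

94.1 km/h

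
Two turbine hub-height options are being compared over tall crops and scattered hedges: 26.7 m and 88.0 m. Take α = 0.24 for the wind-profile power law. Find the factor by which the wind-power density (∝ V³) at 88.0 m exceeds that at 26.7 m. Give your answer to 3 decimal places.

Speed ratio: V_B/V_A = (z_B/z_A)^α = (88.0/26.7)^0.24 = (3.2959)^0.24 = 1.33141
Power-density ratio: P_B/P_A = (V_B/V_A)³ = (1.33141)³ = 2.36015

2.360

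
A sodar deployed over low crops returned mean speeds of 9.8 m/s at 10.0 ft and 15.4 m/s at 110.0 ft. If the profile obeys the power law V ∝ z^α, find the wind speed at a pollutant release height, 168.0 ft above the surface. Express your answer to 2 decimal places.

16.68 m/s

First find α: α = ln(V₂/V₁)/ln(z₂/z₁) = ln(15.4/9.8)/ln(110.0/10.0) = 0.45199/2.39790 = 0.1885
Extrapolate from 110.0 ft to 168.0 ft: V₃ = 15.4 × (168.0/110.0)^0.1885 = 15.4 × 1.0831 = 16.6797 m/s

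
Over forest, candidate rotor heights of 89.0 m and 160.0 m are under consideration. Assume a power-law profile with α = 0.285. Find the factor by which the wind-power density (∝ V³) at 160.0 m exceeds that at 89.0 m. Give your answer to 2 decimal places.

1.65

Speed ratio: V_B/V_A = (z_B/z_A)^α = (160.0/89.0)^0.285 = (1.7978)^0.285 = 1.18195
Power-density ratio: P_B/P_A = (V_B/V_A)³ = (1.18195)³ = 1.65118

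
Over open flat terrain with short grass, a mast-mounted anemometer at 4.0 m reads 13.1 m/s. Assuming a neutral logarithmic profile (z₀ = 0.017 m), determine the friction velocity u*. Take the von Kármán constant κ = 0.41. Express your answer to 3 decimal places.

Log law: V(z) = (u*/κ) · ln(z/z₀) ⇒ u* = κ · V / ln(z/z₀)
u* = 0.41 × 13.1 / ln(4.0/0.017) = 0.41 × 13.1 / 5.4608
   = 5.3710 / 5.4608 = 0.9835 m/s

u* ≈ 0.984 m/s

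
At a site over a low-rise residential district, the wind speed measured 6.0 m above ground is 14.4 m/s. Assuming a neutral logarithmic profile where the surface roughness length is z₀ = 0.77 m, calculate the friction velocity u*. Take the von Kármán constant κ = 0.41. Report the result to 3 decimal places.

Log law: V(z) = (u*/κ) · ln(z/z₀) ⇒ u* = κ · V / ln(z/z₀)
u* = 0.41 × 14.4 / ln(6.0/0.77) = 0.41 × 14.4 / 2.0531
   = 5.9040 / 2.0531 = 2.8756 m/s

u* ≈ 2.876 m/s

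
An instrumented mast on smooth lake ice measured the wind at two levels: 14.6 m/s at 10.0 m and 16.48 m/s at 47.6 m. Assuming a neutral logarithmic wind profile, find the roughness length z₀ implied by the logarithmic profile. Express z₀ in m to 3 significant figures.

z₀ ≈ 0.0000547 m

Log law: V(z) ∝ ln(z/z₀). With r = V₁/V₂ = 14.6/16.48 = 0.88592,
r · ln(z₂/z₀) = ln(z₁/z₀) ⇒ ln z₀ = (ln z₁ − r·ln z₂)/(1 − r)
ln z₀ = (2.30259 − 0.88592×3.86283) / 0.11408 = -9.8142
z₀ = exp(-9.8142) = 0.00005467 m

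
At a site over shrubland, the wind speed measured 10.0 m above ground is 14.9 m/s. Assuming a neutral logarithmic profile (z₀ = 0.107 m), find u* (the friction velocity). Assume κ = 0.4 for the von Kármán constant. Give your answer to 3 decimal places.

Log law: V(z) = (u*/κ) · ln(z/z₀) ⇒ u* = κ · V / ln(z/z₀)
u* = 0.4 × 14.9 / ln(10.0/0.107) = 0.4 × 14.9 / 4.5375
   = 5.9600 / 4.5375 = 1.3135 m/s

u* ≈ 1.313 m/s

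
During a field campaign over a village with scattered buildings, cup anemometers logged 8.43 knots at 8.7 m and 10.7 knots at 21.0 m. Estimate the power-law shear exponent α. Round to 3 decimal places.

α ≈ 0.271

Power law: V₂/V₁ = (z₂/z₁)^α ⇒ α = ln(V₂/V₁) / ln(z₂/z₁)
α = ln(10.7/8.43) / ln(21.0/8.7) = ln(1.2693) / ln(2.4138)
  = 0.23845 / 0.88120 = 0.27059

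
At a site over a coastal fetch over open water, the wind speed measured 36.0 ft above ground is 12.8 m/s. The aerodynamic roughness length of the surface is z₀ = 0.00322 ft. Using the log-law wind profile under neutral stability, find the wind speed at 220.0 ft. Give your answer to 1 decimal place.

15.3 m/s

Log law: V(z) ∝ ln(z/z₀), so V₂/V₁ = ln(z₂/z₀) / ln(z₁/z₀).
ln(220.0/0.00322) = 11.1320, ln(36.0/0.00322) = 9.3219
V₂ = 12.8 × 11.1320/9.3219 = 12.8 × 1.1942 = 15.2855 m/s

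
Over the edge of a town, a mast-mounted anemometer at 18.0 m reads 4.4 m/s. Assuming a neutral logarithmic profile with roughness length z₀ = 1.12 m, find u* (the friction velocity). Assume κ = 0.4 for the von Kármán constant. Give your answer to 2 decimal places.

Log law: V(z) = (u*/κ) · ln(z/z₀) ⇒ u* = κ · V / ln(z/z₀)
u* = 0.4 × 4.4 / ln(18.0/1.12) = 0.4 × 4.4 / 2.7770
   = 1.7600 / 2.7770 = 0.6338 m/s

u* ≈ 0.63 m/s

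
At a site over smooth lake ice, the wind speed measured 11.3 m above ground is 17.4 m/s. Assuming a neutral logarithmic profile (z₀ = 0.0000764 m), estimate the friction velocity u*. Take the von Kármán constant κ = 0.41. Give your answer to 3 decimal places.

Log law: V(z) = (u*/κ) · ln(z/z₀) ⇒ u* = κ · V / ln(z/z₀)
u* = 0.41 × 17.4 / ln(11.3/0.0000764) = 0.41 × 17.4 / 11.9043
   = 7.1340 / 11.9043 = 0.5993 m/s

u* ≈ 0.599 m/s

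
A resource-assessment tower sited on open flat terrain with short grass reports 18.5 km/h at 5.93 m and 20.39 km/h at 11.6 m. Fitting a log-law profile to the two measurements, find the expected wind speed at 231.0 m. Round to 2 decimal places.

28.82 km/h

Log law: V ∝ ln(z/z₀). From the pair, with r = V₁/V₂ = 0.90731,
ln z₀ = (ln z₁ − r·ln z₂)/(1 − r) = (1.7800 − 0.90731×2.4510)/0.09269 = -4.7878 → z₀ = 0.008331 m
V₃ = V₁ · ln(z₃/z₀)/ln(z₁/z₀) = 18.5 × 10.2302/6.5678 = 28.8161 km/h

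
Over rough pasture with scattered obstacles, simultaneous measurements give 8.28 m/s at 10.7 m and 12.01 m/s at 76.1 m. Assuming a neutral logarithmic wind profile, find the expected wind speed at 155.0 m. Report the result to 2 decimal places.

13.36 m/s

Log law: V ∝ ln(z/z₀). From the pair, with r = V₁/V₂ = 0.68943,
ln z₀ = (ln z₁ − r·ln z₂)/(1 − r) = (2.3702 − 0.68943×4.3320)/0.31057 = -1.9846 → z₀ = 0.1374 m
V₃ = V₁ · ln(z₃/z₀)/ln(z₁/z₀) = 8.28 × 7.0281/4.3549 = 13.3625 m/s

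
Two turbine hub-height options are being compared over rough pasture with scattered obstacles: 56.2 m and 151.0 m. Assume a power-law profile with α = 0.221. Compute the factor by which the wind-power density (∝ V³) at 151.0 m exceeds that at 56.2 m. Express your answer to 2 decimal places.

Speed ratio: V_B/V_A = (z_B/z_A)^α = (151.0/56.2)^0.221 = (2.6868)^0.221 = 1.24412
Power-density ratio: P_B/P_A = (V_B/V_A)³ = (1.24412)³ = 1.92569

1.93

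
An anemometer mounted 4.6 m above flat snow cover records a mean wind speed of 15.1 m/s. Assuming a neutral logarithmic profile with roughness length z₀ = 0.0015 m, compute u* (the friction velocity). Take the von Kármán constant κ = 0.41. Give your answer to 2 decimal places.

u* ≈ 0.77 m/s

Log law: V(z) = (u*/κ) · ln(z/z₀) ⇒ u* = κ · V / ln(z/z₀)
u* = 0.41 × 15.1 / ln(4.6/0.0015) = 0.41 × 15.1 / 8.0283
   = 6.1910 / 8.0283 = 0.7711 m/s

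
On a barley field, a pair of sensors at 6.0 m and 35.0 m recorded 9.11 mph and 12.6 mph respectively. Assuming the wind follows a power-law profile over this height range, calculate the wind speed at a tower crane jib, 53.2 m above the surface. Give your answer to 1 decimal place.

First find α: α = ln(V₂/V₁)/ln(z₂/z₁) = ln(12.6/9.11)/ln(35.0/6.0) = 0.32432/1.76359 = 0.1839
Extrapolate from 35.0 m to 53.2 m: V₃ = 12.6 × (53.2/35.0)^0.1839 = 12.6 × 1.0800 = 13.6085 mph

13.6 mph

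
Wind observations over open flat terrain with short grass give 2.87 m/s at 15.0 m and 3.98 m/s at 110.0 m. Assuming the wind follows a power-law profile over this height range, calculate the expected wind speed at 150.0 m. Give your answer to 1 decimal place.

First find α: α = ln(V₂/V₁)/ln(z₂/z₁) = ln(3.98/2.87)/ln(110.0/15.0) = 0.32697/1.99243 = 0.1641
Extrapolate from 110.0 m to 150.0 m: V₃ = 3.98 × (150.0/110.0)^0.1641 = 3.98 × 1.0522 = 4.1878 m/s

4.2 m/s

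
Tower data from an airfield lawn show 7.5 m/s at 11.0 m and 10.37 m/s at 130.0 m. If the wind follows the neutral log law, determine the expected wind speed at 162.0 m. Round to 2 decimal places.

Log law: V ∝ ln(z/z₀). From the pair, with r = V₁/V₂ = 0.72324,
ln z₀ = (ln z₁ − r·ln z₂)/(1 − r) = (2.3979 − 0.72324×4.8675)/0.27676 = -4.0559 → z₀ = 0.01732 m
V₃ = V₁ · ln(z₃/z₀)/ln(z₁/z₀) = 7.5 × 9.1435/6.4538 = 10.6257 m/s

10.63 m/s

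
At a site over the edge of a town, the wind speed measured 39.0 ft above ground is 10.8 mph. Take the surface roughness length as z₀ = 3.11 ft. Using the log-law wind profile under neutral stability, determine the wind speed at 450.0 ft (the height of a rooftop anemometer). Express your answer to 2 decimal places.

Log law: V(z) ∝ ln(z/z₀), so V₂/V₁ = ln(z₂/z₀) / ln(z₁/z₀).
ln(450.0/3.11) = 4.9746, ln(39.0/3.11) = 2.5289
V₂ = 10.8 × 4.9746/2.5289 = 10.8 × 1.9671 = 21.2445 mph

21.24 mph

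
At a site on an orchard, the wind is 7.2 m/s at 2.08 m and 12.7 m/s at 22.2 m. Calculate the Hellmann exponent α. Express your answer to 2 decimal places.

Power law: V₂/V₁ = (z₂/z₁)^α ⇒ α = ln(V₂/V₁) / ln(z₂/z₁)
α = ln(12.7/7.2) / ln(22.2/2.08) = ln(1.7639) / ln(10.6731)
  = 0.56752 / 2.36772 = 0.23969

α ≈ 0.24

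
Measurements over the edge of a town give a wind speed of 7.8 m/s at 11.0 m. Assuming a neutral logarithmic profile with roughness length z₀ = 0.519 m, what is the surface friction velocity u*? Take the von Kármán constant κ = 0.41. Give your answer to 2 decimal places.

Log law: V(z) = (u*/κ) · ln(z/z₀) ⇒ u* = κ · V / ln(z/z₀)
u* = 0.41 × 7.8 / ln(11.0/0.519) = 0.41 × 7.8 / 3.0537
   = 3.1980 / 3.0537 = 1.0472 m/s

u* ≈ 1.05 m/s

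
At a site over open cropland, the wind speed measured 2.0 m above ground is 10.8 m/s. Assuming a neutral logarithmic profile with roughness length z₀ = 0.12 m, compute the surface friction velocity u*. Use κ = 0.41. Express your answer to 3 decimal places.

Log law: V(z) = (u*/κ) · ln(z/z₀) ⇒ u* = κ · V / ln(z/z₀)
u* = 0.41 × 10.8 / ln(2.0/0.12) = 0.41 × 10.8 / 2.8134
   = 4.4280 / 2.8134 = 1.5739 m/s

u* ≈ 1.574 m/s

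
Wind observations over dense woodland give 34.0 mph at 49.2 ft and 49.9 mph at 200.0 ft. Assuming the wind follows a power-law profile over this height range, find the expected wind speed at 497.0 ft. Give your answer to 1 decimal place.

First find α: α = ln(V₂/V₁)/ln(z₂/z₁) = ln(49.9/34.0)/ln(200.0/49.2) = 0.38366/1.40242 = 0.2736
Extrapolate from 200.0 ft to 497.0 ft: V₃ = 49.9 × (497.0/200.0)^0.2736 = 49.9 × 1.2828 = 64.0103 mph

64.0 mph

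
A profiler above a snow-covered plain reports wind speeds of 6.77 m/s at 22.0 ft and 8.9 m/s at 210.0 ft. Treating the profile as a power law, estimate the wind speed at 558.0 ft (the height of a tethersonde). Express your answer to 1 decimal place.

First find α: α = ln(V₂/V₁)/ln(z₂/z₁) = ln(8.9/6.77)/ln(210.0/22.0) = 0.27355/2.25607 = 0.1213
Extrapolate from 210.0 ft to 558.0 ft: V₃ = 8.9 × (558.0/210.0)^0.1213 = 8.9 × 1.1258 = 10.0196 m/s

10.0 m/s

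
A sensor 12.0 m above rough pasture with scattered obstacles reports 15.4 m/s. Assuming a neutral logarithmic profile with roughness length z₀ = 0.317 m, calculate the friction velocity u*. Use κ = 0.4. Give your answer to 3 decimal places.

Log law: V(z) = (u*/κ) · ln(z/z₀) ⇒ u* = κ · V / ln(z/z₀)
u* = 0.4 × 15.4 / ln(12.0/0.317) = 0.4 × 15.4 / 3.6338
   = 6.1600 / 3.6338 = 1.6952 m/s

u* ≈ 1.695 m/s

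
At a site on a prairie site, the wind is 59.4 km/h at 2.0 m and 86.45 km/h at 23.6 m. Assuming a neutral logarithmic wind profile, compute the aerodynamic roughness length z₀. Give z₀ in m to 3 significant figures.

Log law: V(z) ∝ ln(z/z₀). With r = V₁/V₂ = 59.4/86.45 = 0.68710,
r · ln(z₂/z₀) = ln(z₁/z₀) ⇒ ln z₀ = (ln z₁ − r·ln z₂)/(1 − r)
ln z₀ = (0.69315 − 0.68710×3.16125) / 0.31290 = -4.7266
z₀ = exp(-4.7266) = 0.008856 m

z₀ ≈ 0.00886 m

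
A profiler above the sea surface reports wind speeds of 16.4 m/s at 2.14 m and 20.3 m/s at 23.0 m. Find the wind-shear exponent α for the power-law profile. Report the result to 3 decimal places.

Power law: V₂/V₁ = (z₂/z₁)^α ⇒ α = ln(V₂/V₁) / ln(z₂/z₁)
α = ln(20.3/16.4) / ln(23.0/2.14) = ln(1.2378) / ln(10.7477)
  = 0.21334 / 2.37469 = 0.08984

α ≈ 0.090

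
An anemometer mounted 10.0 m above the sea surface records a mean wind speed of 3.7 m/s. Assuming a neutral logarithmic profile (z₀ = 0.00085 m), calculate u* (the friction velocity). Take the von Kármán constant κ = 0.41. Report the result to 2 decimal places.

u* ≈ 0.16 m/s

Log law: V(z) = (u*/κ) · ln(z/z₀) ⇒ u* = κ · V / ln(z/z₀)
u* = 0.41 × 3.7 / ln(10.0/0.00085) = 0.41 × 3.7 / 9.3729
   = 1.5170 / 9.3729 = 0.1619 m/s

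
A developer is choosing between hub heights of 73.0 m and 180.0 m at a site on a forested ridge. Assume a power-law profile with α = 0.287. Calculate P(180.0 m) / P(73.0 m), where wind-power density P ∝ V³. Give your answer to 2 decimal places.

Speed ratio: V_B/V_A = (z_B/z_A)^α = (180.0/73.0)^0.287 = (2.4658)^0.287 = 1.29566
Power-density ratio: P_B/P_A = (V_B/V_A)³ = (1.29566)³ = 2.17505

2.18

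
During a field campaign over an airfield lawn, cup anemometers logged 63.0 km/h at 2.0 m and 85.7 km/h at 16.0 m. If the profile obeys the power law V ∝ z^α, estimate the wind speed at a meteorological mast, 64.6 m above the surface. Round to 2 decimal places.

First find α: α = ln(V₂/V₁)/ln(z₂/z₁) = ln(85.7/63.0)/ln(16.0/2.0) = 0.30772/2.07944 = 0.1480
Extrapolate from 16.0 m to 64.6 m: V₃ = 85.7 × (64.6/16.0)^0.1480 = 85.7 × 1.2294 = 105.3596 km/h

105.36 km/h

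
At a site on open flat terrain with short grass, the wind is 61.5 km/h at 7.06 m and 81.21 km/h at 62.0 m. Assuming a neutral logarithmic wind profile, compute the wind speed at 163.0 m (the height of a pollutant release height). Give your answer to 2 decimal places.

89.98 km/h

Log law: V ∝ ln(z/z₀). From the pair, with r = V₁/V₂ = 0.75730,
ln z₀ = (ln z₁ − r·ln z₂)/(1 − r) = (1.9544 − 0.75730×4.1271)/0.24270 = -4.8249 → z₀ = 0.008028 m
V₃ = V₁ · ln(z₃/z₀)/ln(z₁/z₀) = 61.5 × 9.9186/6.7793 = 89.9789 km/h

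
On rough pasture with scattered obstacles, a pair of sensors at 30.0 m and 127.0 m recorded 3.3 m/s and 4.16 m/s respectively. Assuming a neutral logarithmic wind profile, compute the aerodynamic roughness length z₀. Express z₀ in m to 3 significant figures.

Log law: V(z) ∝ ln(z/z₀). With r = V₁/V₂ = 3.3/4.16 = 0.79327,
r · ln(z₂/z₀) = ln(z₁/z₀) ⇒ ln z₀ = (ln z₁ − r·ln z₂)/(1 − r)
ln z₀ = (3.40120 − 0.79327×4.84419) / 0.20673 = -2.1359
z₀ = exp(-2.1359) = 0.1181 m

z₀ ≈ 0.118 m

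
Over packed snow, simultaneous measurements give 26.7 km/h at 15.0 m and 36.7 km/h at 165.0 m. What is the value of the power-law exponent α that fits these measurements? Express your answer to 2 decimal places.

Power law: V₂/V₁ = (z₂/z₁)^α ⇒ α = ln(V₂/V₁) / ln(z₂/z₁)
α = ln(36.7/26.7) / ln(165.0/15.0) = ln(1.3745) / ln(11.0000)
  = 0.31811 / 2.39790 = 0.13266

α ≈ 0.13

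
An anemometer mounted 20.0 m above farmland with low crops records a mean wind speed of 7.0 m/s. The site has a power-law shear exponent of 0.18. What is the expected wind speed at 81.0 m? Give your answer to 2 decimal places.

9.00 m/s

Power-law profile: V₂ = V₁ · (z₂/z₁)^α
V₂ = 7.0 × (81.0/20.0)^0.18 = 7.0 × (4.0500)^0.18
    = 7.0 × 1.2863 = 9.0041 m/s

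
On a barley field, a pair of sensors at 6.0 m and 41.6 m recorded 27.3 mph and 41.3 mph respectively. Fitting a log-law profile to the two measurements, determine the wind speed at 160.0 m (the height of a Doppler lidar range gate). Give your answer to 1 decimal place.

Log law: V ∝ ln(z/z₀). From the pair, with r = V₁/V₂ = 0.66102,
ln z₀ = (ln z₁ − r·ln z₂)/(1 − r) = (1.7918 − 0.66102×3.7281)/0.33898 = -1.9841 → z₀ = 0.1375 m
V₃ = V₁ · ln(z₃/z₀)/ln(z₁/z₀) = 27.3 × 7.0593/3.7759 = 51.0395 mph

51.0 mph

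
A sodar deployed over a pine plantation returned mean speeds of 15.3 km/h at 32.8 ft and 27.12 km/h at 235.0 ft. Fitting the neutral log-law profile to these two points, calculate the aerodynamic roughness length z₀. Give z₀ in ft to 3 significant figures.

Log law: V(z) ∝ ln(z/z₀). With r = V₁/V₂ = 15.3/27.12 = 0.56416,
r · ln(z₂/z₀) = ln(z₁/z₀) ⇒ ln z₀ = (ln z₁ − r·ln z₂)/(1 − r)
ln z₀ = (3.49043 − 0.56416×5.45959) / 0.43584 = 0.9415
z₀ = exp(0.9415) = 2.564 ft

z₀ ≈ 2.56 ft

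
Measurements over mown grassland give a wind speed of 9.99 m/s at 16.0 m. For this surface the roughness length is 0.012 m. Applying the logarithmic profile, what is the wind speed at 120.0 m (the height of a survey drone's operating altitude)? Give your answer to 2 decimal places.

Log law: V(z) ∝ ln(z/z₀), so V₂/V₁ = ln(z₂/z₀) / ln(z₁/z₀).
ln(120.0/0.012) = 9.2103, ln(16.0/0.012) = 7.1954
V₂ = 9.99 × 9.2103/7.1954 = 9.99 × 1.2800 = 12.7875 m/s

12.79 m/s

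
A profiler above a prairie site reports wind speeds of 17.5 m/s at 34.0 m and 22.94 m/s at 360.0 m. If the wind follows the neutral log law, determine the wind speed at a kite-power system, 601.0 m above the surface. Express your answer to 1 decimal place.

Log law: V ∝ ln(z/z₀). From the pair, with r = V₁/V₂ = 0.76286,
ln z₀ = (ln z₁ − r·ln z₂)/(1 − r) = (3.5264 − 0.76286×5.8861)/0.23714 = -4.0647 → z₀ = 0.01717 m
V₃ = V₁ · ln(z₃/z₀)/ln(z₁/z₀) = 17.5 × 10.4633/7.5911 = 24.1215 m/s

24.1 m/s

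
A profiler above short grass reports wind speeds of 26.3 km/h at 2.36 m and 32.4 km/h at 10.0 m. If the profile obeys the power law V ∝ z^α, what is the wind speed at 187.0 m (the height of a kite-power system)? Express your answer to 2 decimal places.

First find α: α = ln(V₂/V₁)/ln(z₂/z₁) = ln(32.4/26.3)/ln(10.0/2.36) = 0.20859/1.44392 = 0.1445
Extrapolate from 10.0 m to 187.0 m: V₃ = 32.4 × (187.0/10.0)^0.1445 = 32.4 × 1.5266 = 49.4624 km/h

49.46 km/h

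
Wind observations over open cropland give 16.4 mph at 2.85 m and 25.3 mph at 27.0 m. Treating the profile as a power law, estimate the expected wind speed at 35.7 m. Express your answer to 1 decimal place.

First find α: α = ln(V₂/V₁)/ln(z₂/z₁) = ln(25.3/16.4)/ln(27.0/2.85) = 0.43352/2.24852 = 0.1928
Extrapolate from 27.0 m to 35.7 m: V₃ = 25.3 × (35.7/27.0)^0.1928 = 25.3 × 1.0553 = 26.6998 mph

26.7 mph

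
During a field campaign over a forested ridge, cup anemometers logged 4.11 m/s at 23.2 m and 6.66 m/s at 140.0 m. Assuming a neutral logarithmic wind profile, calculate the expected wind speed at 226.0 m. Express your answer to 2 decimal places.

Log law: V ∝ ln(z/z₀). From the pair, with r = V₁/V₂ = 0.61712,
ln z₀ = (ln z₁ − r·ln z₂)/(1 − r) = (3.1442 − 0.61712×4.9416)/0.38288 = 0.2470 → z₀ = 1.280 m
V₃ = V₁ · ln(z₃/z₀)/ln(z₁/z₀) = 4.11 × 5.1735/2.8971 = 7.3394 m/s

7.34 m/s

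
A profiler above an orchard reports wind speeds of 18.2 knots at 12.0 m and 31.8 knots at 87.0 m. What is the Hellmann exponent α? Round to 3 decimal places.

Power law: V₂/V₁ = (z₂/z₁)^α ⇒ α = ln(V₂/V₁) / ln(z₂/z₁)
α = ln(31.8/18.2) / ln(87.0/12.0) = ln(1.7473) / ln(7.2500)
  = 0.55804 / 1.98100 = 0.28170

α ≈ 0.282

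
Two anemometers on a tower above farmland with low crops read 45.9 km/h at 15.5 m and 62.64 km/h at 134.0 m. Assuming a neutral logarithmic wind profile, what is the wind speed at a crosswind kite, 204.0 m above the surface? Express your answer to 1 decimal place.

Log law: V ∝ ln(z/z₀). From the pair, with r = V₁/V₂ = 0.73276,
ln z₀ = (ln z₁ − r·ln z₂)/(1 − r) = (2.7408 − 0.73276×4.8978)/0.26724 = -3.1735 → z₀ = 0.04186 m
V₃ = V₁ · ln(z₃/z₀)/ln(z₁/z₀) = 45.9 × 8.4916/5.9144 = 65.9017 km/h

65.9 km/h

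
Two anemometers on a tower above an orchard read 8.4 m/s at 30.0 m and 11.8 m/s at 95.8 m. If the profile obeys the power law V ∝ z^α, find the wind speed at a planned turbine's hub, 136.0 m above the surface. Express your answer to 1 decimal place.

13.1 m/s

First find α: α = ln(V₂/V₁)/ln(z₂/z₁) = ln(11.8/8.4)/ln(95.8/30.0) = 0.33987/1.16107 = 0.2927
Extrapolate from 95.8 m to 136.0 m: V₃ = 11.8 × (136.0/95.8)^0.2927 = 11.8 × 1.1080 = 13.0745 m/s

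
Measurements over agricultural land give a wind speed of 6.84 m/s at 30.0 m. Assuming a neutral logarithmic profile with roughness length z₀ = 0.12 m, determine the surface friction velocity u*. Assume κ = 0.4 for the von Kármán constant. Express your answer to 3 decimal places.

Log law: V(z) = (u*/κ) · ln(z/z₀) ⇒ u* = κ · V / ln(z/z₀)
u* = 0.4 × 6.84 / ln(30.0/0.12) = 0.4 × 6.84 / 5.5215
   = 2.7360 / 5.5215 = 0.4955 m/s

u* ≈ 0.496 m/s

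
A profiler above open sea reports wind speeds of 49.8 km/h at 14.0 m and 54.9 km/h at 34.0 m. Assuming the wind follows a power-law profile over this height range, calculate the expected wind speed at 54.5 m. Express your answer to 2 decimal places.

57.82 km/h

First find α: α = ln(V₂/V₁)/ln(z₂/z₁) = ln(54.9/49.8)/ln(34.0/14.0) = 0.09750/0.88730 = 0.1099
Extrapolate from 34.0 m to 54.5 m: V₃ = 54.9 × (54.5/34.0)^0.1099 = 54.9 × 1.0532 = 57.8215 km/h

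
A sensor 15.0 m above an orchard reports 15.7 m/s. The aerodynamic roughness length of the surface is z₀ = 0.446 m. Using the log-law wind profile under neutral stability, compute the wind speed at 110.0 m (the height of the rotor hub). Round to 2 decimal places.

24.60 m/s

Log law: V(z) ∝ ln(z/z₀), so V₂/V₁ = ln(z₂/z₀) / ln(z₁/z₀).
ln(110.0/0.446) = 5.5079, ln(15.0/0.446) = 3.5155
V₂ = 15.7 × 5.5079/3.5155 = 15.7 × 1.5668 = 24.5981 m/s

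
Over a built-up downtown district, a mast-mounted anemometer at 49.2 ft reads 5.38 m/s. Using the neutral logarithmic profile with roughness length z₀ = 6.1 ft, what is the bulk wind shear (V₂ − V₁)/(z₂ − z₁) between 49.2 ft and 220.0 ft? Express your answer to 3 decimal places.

Log law: V₂ = V₁ · ln(z₂/z₀)/ln(z₁/z₀) = 5.38 × 3.5853/2.0876 = 9.2398 m/s
ΔV/Δz = (9.2398 − 5.38)/(220.0 − 49.2) = 3.8598/170.8000 = 0.02260 m/s/ft

0.023 m/s/ft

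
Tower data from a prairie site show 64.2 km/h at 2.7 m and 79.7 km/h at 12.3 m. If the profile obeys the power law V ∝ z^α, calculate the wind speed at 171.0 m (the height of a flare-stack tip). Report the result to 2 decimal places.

First find α: α = ln(V₂/V₁)/ln(z₂/z₁) = ln(79.7/64.2)/ln(12.3/2.7) = 0.21627/1.51635 = 0.1426
Extrapolate from 12.3 m to 171.0 m: V₃ = 79.7 × (171.0/12.3)^0.1426 = 79.7 × 1.4556 = 116.0085 km/h

116.01 km/h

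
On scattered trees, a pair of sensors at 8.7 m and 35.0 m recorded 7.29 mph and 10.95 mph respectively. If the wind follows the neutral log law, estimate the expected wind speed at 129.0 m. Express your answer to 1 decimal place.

Log law: V ∝ ln(z/z₀). From the pair, with r = V₁/V₂ = 0.66575,
ln z₀ = (ln z₁ − r·ln z₂)/(1 − r) = (2.1633 − 0.66575×3.5553)/0.33425 = -0.6093 → z₀ = 0.5437 m
V₃ = V₁ · ln(z₃/z₀)/ln(z₁/z₀) = 7.29 × 5.4691/2.7726 = 14.3798 mph

14.4 mph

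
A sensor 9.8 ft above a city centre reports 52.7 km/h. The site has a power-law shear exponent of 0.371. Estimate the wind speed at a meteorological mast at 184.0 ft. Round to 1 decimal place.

156.4 km/h

Power-law profile: V₂ = V₁ · (z₂/z₁)^α
V₂ = 52.7 × (184.0/9.8)^0.371 = 52.7 × (18.7755)^0.371
    = 52.7 × 2.9683 = 156.4275 km/h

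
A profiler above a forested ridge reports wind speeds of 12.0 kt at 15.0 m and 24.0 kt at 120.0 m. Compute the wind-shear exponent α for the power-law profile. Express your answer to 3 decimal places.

α ≈ 0.333

Power law: V₂/V₁ = (z₂/z₁)^α ⇒ α = ln(V₂/V₁) / ln(z₂/z₁)
α = ln(24.0/12.0) / ln(120.0/15.0) = ln(2.0000) / ln(8.0000)
  = 0.69315 / 2.07944 = 0.33333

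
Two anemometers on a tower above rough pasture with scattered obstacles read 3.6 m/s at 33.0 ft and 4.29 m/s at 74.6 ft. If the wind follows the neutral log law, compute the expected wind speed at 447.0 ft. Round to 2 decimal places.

5.80 m/s

Log law: V ∝ ln(z/z₀). From the pair, with r = V₁/V₂ = 0.83916,
ln z₀ = (ln z₁ − r·ln z₂)/(1 − r) = (3.4965 − 0.83916×4.3121)/0.16084 = -0.7590 → z₀ = 0.4681 ft
V₃ = V₁ · ln(z₃/z₀)/ln(z₁/z₀) = 3.6 × 6.8615/4.2555 = 5.8046 m/s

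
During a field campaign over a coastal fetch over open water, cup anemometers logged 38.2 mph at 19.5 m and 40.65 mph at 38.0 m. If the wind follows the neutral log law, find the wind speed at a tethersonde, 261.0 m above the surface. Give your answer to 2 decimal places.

Log law: V ∝ ln(z/z₀). From the pair, with r = V₁/V₂ = 0.93973,
ln z₀ = (ln z₁ − r·ln z₂)/(1 − r) = (2.9704 − 0.93973×3.6376)/0.06027 = -7.4320 → z₀ = 0.0005920 m
V₃ = V₁ · ln(z₃/z₀)/ln(z₁/z₀) = 38.2 × 12.9965/10.4024 = 47.7261 mph

47.73 mph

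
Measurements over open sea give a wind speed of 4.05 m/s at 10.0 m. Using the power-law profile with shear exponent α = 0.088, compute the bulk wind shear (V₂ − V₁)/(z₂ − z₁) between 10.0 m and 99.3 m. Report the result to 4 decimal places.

0.0102 m/s/m

Power law: V₂ = V₁ · (z₂/z₁)^α = 4.05 × (9.9300)^0.088 = 4.9566 m/s
ΔV/Δz = (4.9566 − 4.05)/(99.3 − 10.0) = 0.9066/89.3000 = 0.01015 m/s/m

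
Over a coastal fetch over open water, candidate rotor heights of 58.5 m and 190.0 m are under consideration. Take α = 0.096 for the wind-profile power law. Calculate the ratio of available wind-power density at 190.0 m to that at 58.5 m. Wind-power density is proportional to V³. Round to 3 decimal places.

Speed ratio: V_B/V_A = (z_B/z_A)^α = (190.0/58.5)^0.096 = (3.2479)^0.096 = 1.11973
Power-density ratio: P_B/P_A = (V_B/V_A)³ = (1.11973)³ = 1.40391

1.404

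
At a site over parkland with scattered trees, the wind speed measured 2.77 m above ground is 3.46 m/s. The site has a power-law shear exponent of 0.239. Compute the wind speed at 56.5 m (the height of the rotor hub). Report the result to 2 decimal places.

7.11 m/s

Power-law profile: V₂ = V₁ · (z₂/z₁)^α
V₂ = 3.46 × (56.5/2.77)^0.239 = 3.46 × (20.3971)^0.239
    = 3.46 × 2.0558 = 7.1132 m/s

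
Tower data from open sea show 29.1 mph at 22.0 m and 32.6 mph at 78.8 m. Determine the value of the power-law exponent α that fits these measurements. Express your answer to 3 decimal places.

Power law: V₂/V₁ = (z₂/z₁)^α ⇒ α = ln(V₂/V₁) / ln(z₂/z₁)
α = ln(32.6/29.1) / ln(78.8/22.0) = ln(1.1203) / ln(3.5818)
  = 0.11357 / 1.27587 = 0.08902

α ≈ 0.089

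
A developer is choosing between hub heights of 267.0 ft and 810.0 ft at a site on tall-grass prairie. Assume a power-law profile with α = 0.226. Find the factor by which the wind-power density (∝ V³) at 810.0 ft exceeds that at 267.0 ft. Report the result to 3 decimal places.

Speed ratio: V_B/V_A = (z_B/z_A)^α = (810.0/267.0)^0.226 = (3.0337)^0.226 = 1.28507
Power-density ratio: P_B/P_A = (V_B/V_A)³ = (1.28507)³ = 2.12216

2.122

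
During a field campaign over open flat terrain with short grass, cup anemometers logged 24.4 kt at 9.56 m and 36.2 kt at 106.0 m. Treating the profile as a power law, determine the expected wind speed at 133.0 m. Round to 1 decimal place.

First find α: α = ln(V₂/V₁)/ln(z₂/z₁) = ln(36.2/24.4)/ln(106.0/9.56) = 0.39448/2.40585 = 0.1640
Extrapolate from 106.0 m to 133.0 m: V₃ = 36.2 × (133.0/106.0)^0.1640 = 36.2 × 1.0379 = 37.5722 kt

37.6 kt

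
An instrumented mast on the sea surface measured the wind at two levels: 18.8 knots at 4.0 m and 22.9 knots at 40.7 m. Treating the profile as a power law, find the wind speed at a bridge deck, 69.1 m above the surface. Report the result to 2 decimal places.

First find α: α = ln(V₂/V₁)/ln(z₂/z₁) = ln(22.9/18.8)/ln(40.7/4.0) = 0.19728/2.31993 = 0.0850
Extrapolate from 40.7 m to 69.1 m: V₃ = 22.9 × (69.1/40.7)^0.0850 = 22.9 × 1.0460 = 23.9543 knots

23.95 knots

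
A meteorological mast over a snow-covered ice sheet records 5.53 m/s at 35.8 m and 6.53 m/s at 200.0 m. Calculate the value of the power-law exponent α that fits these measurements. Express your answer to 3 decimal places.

α ≈ 0.097

Power law: V₂/V₁ = (z₂/z₁)^α ⇒ α = ln(V₂/V₁) / ln(z₂/z₁)
α = ln(6.53/5.53) / ln(200.0/35.8) = ln(1.1808) / ln(5.5866)
  = 0.16622 / 1.72037 = 0.09662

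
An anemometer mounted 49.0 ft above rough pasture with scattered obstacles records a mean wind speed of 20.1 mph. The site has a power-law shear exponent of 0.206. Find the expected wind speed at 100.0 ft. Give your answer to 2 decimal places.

23.28 mph

Power-law profile: V₂ = V₁ · (z₂/z₁)^α
V₂ = 20.1 × (100.0/49.0)^0.206 = 20.1 × (2.0408)^0.206
    = 20.1 × 1.1583 = 23.2818 mph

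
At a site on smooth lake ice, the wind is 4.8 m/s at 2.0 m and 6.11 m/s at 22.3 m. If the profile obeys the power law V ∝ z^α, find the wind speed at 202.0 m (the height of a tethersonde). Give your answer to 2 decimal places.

7.62 m/s

First find α: α = ln(V₂/V₁)/ln(z₂/z₁) = ln(6.11/4.8)/ln(22.3/2.0) = 0.24131/2.41144 = 0.1001
Extrapolate from 22.3 m to 202.0 m: V₃ = 6.11 × (202.0/22.3)^0.1001 = 6.11 × 1.2467 = 7.6175 m/s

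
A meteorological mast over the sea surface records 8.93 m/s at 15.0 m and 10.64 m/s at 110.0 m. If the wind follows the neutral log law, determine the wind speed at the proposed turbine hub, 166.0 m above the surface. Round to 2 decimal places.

10.99 m/s

Log law: V ∝ ln(z/z₀). From the pair, with r = V₁/V₂ = 0.83929,
ln z₀ = (ln z₁ − r·ln z₂)/(1 − r) = (2.7081 − 0.83929×4.7005)/0.16071 = -7.6969 → z₀ = 0.0004542 m
V₃ = V₁ · ln(z₃/z₀)/ln(z₁/z₀) = 8.93 × 12.8089/10.4049 = 10.9932 m/s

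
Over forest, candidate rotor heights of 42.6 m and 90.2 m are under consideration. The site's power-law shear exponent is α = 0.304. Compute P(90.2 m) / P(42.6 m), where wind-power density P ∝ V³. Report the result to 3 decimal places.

1.982

Speed ratio: V_B/V_A = (z_B/z_A)^α = (90.2/42.6)^0.304 = (2.1174)^0.304 = 1.25615
Power-density ratio: P_B/P_A = (V_B/V_A)³ = (1.25615)³ = 1.98211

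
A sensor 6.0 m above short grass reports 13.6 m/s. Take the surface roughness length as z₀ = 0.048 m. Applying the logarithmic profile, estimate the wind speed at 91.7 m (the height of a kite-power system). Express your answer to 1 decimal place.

Log law: V(z) ∝ ln(z/z₀), so V₂/V₁ = ln(z₂/z₀) / ln(z₁/z₀).
ln(91.7/0.048) = 7.5551, ln(6.0/0.048) = 4.8283
V₂ = 13.6 × 7.5551/4.8283 = 13.6 × 1.5647 = 21.2805 m/s

21.3 m/s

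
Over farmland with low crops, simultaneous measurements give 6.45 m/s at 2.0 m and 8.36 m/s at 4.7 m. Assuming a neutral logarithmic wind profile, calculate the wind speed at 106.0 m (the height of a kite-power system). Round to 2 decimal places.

Log law: V ∝ ln(z/z₀). From the pair, with r = V₁/V₂ = 0.77153,
ln z₀ = (ln z₁ − r·ln z₂)/(1 − r) = (0.6931 − 0.77153×1.5476)/0.22847 = -2.1922 → z₀ = 0.1117 m
V₃ = V₁ · ln(z₃/z₀)/ln(z₁/z₀) = 6.45 × 6.8556/2.8853 = 15.3254 m/s

15.33 m/s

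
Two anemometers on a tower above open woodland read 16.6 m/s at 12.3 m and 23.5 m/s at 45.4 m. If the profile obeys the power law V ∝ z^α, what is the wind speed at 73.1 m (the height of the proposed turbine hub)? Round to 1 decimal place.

First find α: α = ln(V₂/V₁)/ln(z₂/z₁) = ln(23.5/16.6)/ln(45.4/12.3) = 0.34760/1.30591 = 0.2662
Extrapolate from 45.4 m to 73.1 m: V₃ = 23.5 × (73.1/45.4)^0.2662 = 23.5 × 1.1352 = 26.6765 m/s

26.7 m/s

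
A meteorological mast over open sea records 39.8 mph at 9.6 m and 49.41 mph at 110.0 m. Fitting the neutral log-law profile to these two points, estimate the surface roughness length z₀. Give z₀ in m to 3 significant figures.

z₀ ≈ 0.000394 m

Log law: V(z) ∝ ln(z/z₀). With r = V₁/V₂ = 39.8/49.41 = 0.80550,
r · ln(z₂/z₀) = ln(z₁/z₀) ⇒ ln z₀ = (ln z₁ − r·ln z₂)/(1 − r)
ln z₀ = (2.26176 − 0.80550×4.70048) / 0.19450 = -7.8382
z₀ = exp(-7.8382) = 0.0003944 m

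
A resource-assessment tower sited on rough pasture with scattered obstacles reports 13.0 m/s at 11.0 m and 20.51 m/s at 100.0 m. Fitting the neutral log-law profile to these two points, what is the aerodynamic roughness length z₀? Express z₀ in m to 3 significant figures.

z₀ ≈ 0.241 m

Log law: V(z) ∝ ln(z/z₀). With r = V₁/V₂ = 13.0/20.51 = 0.63384,
r · ln(z₂/z₀) = ln(z₁/z₀) ⇒ ln z₀ = (ln z₁ − r·ln z₂)/(1 − r)
ln z₀ = (2.39790 − 0.63384×4.60517) / 0.36616 = -1.4230
z₀ = exp(-1.4230) = 0.2410 m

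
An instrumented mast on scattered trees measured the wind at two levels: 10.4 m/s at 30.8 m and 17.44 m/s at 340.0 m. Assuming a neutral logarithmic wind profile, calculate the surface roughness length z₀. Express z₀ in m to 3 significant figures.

Log law: V(z) ∝ ln(z/z₀). With r = V₁/V₂ = 10.4/17.44 = 0.59633,
r · ln(z₂/z₀) = ln(z₁/z₀) ⇒ ln z₀ = (ln z₁ − r·ln z₂)/(1 − r)
ln z₀ = (3.42751 − 0.59633×5.82895) / 0.40367 = -0.1201
z₀ = exp(-0.1201) = 0.8869 m

z₀ ≈ 0.887 m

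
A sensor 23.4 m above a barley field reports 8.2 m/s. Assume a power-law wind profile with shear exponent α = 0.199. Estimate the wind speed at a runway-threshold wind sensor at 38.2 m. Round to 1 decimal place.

Power-law profile: V₂ = V₁ · (z₂/z₁)^α
V₂ = 8.2 × (38.2/23.4)^0.199 = 8.2 × (1.6325)^0.199
    = 8.2 × 1.1024 = 9.0400 m/s

9.0 m/s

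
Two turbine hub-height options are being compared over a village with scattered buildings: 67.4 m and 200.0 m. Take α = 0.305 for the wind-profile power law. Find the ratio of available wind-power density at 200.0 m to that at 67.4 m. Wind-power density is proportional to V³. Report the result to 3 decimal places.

Speed ratio: V_B/V_A = (z_B/z_A)^α = (200.0/67.4)^0.305 = (2.9674)^0.305 = 1.39339
Power-density ratio: P_B/P_A = (V_B/V_A)³ = (1.39339)³ = 2.70532

2.705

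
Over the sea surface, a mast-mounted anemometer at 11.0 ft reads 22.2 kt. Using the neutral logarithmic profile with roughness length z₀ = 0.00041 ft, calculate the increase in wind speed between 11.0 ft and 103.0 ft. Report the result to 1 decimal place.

Log law: V₂ = V₁ · ln(z₂/z₀)/ln(z₁/z₀) = 22.2 × 12.4341/10.1972 = 27.0697 kt
ΔV = 27.0697 − 22.2 = 4.8697 kt

4.9 kt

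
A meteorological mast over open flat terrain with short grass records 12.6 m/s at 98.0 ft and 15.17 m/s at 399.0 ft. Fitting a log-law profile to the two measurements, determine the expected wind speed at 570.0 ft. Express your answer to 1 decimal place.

15.8 m/s

Log law: V ∝ ln(z/z₀). From the pair, with r = V₁/V₂ = 0.83059,
ln z₀ = (ln z₁ − r·ln z₂)/(1 − r) = (4.5850 − 0.83059×5.9890)/0.16941 = -2.2984 → z₀ = 0.1004 ft
V₃ = V₁ · ln(z₃/z₀)/ln(z₁/z₀) = 12.6 × 8.6441/6.8834 = 15.8229 m/s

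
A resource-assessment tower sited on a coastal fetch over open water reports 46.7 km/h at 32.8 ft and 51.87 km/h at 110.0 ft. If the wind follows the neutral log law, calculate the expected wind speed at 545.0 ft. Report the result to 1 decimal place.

Log law: V ∝ ln(z/z₀). From the pair, with r = V₁/V₂ = 0.90033,
ln z₀ = (ln z₁ − r·ln z₂)/(1 − r) = (3.4904 − 0.90033×4.7005)/0.09967 = -7.4398 → z₀ = 0.0005874 ft
V₃ = V₁ · ln(z₃/z₀)/ln(z₁/z₀) = 46.7 × 13.7406/10.9303 = 58.7074 km/h

58.7 km/h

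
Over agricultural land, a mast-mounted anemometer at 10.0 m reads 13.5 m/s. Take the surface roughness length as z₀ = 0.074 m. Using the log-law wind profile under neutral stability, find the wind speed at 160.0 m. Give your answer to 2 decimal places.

Log law: V(z) ∝ ln(z/z₀), so V₂/V₁ = ln(z₂/z₀) / ln(z₁/z₀).
ln(160.0/0.074) = 7.6789, ln(10.0/0.074) = 4.9063
V₂ = 13.5 × 7.6789/4.9063 = 13.5 × 1.5651 = 21.1290 m/s

21.13 m/s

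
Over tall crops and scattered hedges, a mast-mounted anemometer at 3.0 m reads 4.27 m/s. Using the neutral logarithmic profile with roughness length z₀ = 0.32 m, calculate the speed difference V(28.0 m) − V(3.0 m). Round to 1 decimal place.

4.3 m/s

Log law: V₂ = V₁ · ln(z₂/z₀)/ln(z₁/z₀) = 4.27 × 4.4716/2.2380 = 8.5315 m/s
ΔV = 8.5315 − 4.27 = 4.2615 m/s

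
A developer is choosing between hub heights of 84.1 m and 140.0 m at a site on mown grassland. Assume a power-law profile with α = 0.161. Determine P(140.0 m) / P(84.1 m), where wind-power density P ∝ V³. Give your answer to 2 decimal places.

Speed ratio: V_B/V_A = (z_B/z_A)^α = (140.0/84.1)^0.161 = (1.6647)^0.161 = 1.08551
Power-density ratio: P_B/P_A = (V_B/V_A)³ = (1.08551)³ = 1.27910

1.28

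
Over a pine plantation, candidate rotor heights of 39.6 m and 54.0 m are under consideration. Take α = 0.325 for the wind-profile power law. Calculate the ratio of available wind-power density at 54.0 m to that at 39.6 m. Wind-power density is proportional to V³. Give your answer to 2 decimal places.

Speed ratio: V_B/V_A = (z_B/z_A)^α = (54.0/39.6)^0.325 = (1.3636)^0.325 = 1.10606
Power-density ratio: P_B/P_A = (V_B/V_A)³ = (1.10606)³ = 1.35310

1.35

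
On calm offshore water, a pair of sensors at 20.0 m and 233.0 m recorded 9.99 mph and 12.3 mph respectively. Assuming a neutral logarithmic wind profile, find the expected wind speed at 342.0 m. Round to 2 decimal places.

12.66 mph

Log law: V ∝ ln(z/z₀). From the pair, with r = V₁/V₂ = 0.81220,
ln z₀ = (ln z₁ − r·ln z₂)/(1 − r) = (2.9957 − 0.81220×5.4510)/0.18780 = -7.6227 → z₀ = 0.0004892 m
V₃ = V₁ · ln(z₃/z₀)/ln(z₁/z₀) = 9.99 × 13.4575/10.6184 = 12.6611 mph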